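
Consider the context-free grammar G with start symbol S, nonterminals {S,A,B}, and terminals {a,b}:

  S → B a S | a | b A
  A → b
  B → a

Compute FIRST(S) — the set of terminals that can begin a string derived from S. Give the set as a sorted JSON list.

Compute FIRST by fixpoint:
pass 1:
  A via A→b: +{b}
  B via B→a: +{a}
  S via S→B a S: +{a}
  S via S→b A: +{b}
  S: {a,b}  A: {b}  B: {a}
pass 2: done
  S: {a,b}  A: {b}  B: {a}

FIRST(S) = ["a", "b"]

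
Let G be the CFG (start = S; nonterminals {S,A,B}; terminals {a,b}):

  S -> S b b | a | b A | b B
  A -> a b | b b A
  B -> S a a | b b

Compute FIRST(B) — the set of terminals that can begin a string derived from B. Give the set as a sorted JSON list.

FIRST sets, iterate to fixpoint:
pass 1:
  A via A→a b: +{a}
  A via A→b b A: +{b}
  B via B→b b: +{b}
  S via S→a: +{a}
  S via S→b A: +{b}
  FIRST[S]={a,b}  FIRST[A]={a,b}  FIRST[B]={b}
pass 2:
  B via B→S a a: +{a}
  FIRST[S]={a,b}  FIRST[A]={a,b}  FIRST[B]={a,b}
pass 3: done
  FIRST[S]={a,b}  FIRST[A]={a,b}  FIRST[B]={a,b}

FIRST(B) = ["a", "b"]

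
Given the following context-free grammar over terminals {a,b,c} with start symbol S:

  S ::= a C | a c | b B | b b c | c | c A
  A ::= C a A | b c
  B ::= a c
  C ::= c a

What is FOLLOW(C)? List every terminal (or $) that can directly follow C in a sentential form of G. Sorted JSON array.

FIRST sets, iterate to fixpoint:
iter 1:
  A via A→b c: +{b}
  B via B→a c: +{a}
  C via C→c a: +{c}
  S via S→a C: +{a}
  S via S→b B: +{b}
  S via S→c: +{c}
  FIRST(S)={a,b,c}  FIRST(A)={b}  FIRST(B)={a}  FIRST(C)={c}
iter 2:
  A via A→C a A: +{c}
  FIRST(S)={a,b,c}  FIRST(A)={b,c}  FIRST(B)={a}  FIRST(C)={c}
iter 3: (stable)
  FIRST(S)={a,b,c}  FIRST(A)={b,c}  FIRST(B)={a}  FIRST(C)={c}

FOLLOW sets:
initialize: $ ∈ FOLLOW(S)
round 1:
  A→C a A: FOLLOW(C) ⊇ FIRST(a) = {a}; new: +{a}
  S→a C: FOLLOW(C) ⊇ FOLLOW(S) ⊇ {$}; new: +{$}
  S→b B: FOLLOW(B) ⊇ FOLLOW(S) ⊇ {$}; new: +{$}
  S→c A: FOLLOW(A) ⊇ FOLLOW(S) ⊇ {$}; new: +{$}
  FOLLOW(S)={$}  FOLLOW(A)={$}  FOLLOW(B)={$}  FOLLOW(C)={$,a}
round 2: — fixpoint
  FOLLOW(S)={$}  FOLLOW(A)={$}  FOLLOW(B)={$}  FOLLOW(C)={$,a}

FOLLOW(C) = ["$", "a"]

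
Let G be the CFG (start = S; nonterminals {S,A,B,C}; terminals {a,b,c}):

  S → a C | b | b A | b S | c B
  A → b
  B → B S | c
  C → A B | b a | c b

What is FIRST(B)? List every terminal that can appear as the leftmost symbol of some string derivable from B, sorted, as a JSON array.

FIRST iteration:
round 1:
  A via A→b: +{b}
  B via B→c: +{c}
  C via C→A B: +{b}
  C via C→c b: +{c}
  S via S→a C: +{a}
  S via S→b: +{b}
  S via S→c B: +{c}
  FIRST[S]={a,b,c}  FIRST[A]={b}  FIRST[B]={c}  FIRST[C]={b,c}
round 2: (stable)
  FIRST[S]={a,b,c}  FIRST[A]={b}  FIRST[B]={c}  FIRST[C]={b,c}

FIRST(B) = ["c"]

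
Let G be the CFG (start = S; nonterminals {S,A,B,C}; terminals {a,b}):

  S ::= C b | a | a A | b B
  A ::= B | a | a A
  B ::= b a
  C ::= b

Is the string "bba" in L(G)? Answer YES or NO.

CNF form of G:
  S -> C T1 | T0 A | T1 B | a
  A -> T0 A | T1 T0 | a
  B -> T1 T0
  C -> b
  T0 -> a
  T1 -> b

Fill CYK table bottom-up:
  cell(0,0) b: {C,T1}  orig:{C}
  cell(1,1) b: {C,T1}  orig:{C}
  cell(2,2) a: {A,S,T0}  orig:{A,S}
  cell(0,1) bb: {S}
  cell(1,2) ba: {A,B}
  cell(0,2) bba: {S}

S ∈ T[0,2] ⇒ YES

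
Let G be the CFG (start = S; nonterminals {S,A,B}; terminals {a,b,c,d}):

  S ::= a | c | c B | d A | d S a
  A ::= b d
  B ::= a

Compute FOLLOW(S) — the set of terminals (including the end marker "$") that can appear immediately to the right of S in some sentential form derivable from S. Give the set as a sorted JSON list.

FIRST sets, iterate to fixpoint:
iter 1:
  A via A→b d: +{b}
  B via B→a: +{a}
  S via S→a: +{a}
  S via S→c: +{c}
  S via S→d A: +{d}
  S: {a,c,d}  A: {b}  B: {a}
iter 2: (stable)
  S: {a,c,d}  A: {b}  B: {a}

FOLLOW iteration:
initialize: $ ∈ FOLLOW(S)
pass 1:
  S→c B: FOLLOW(B) ⊇ FOLLOW(S) ⊇ {$}; new: +{$}
  S→d A: FOLLOW(A) ⊇ FOLLOW(S) ⊇ {$}; new: +{$}
  S→d S a: FOLLOW(S) ⊇ FIRST(a) = {a}; new: +{a}
  FOLLOW[S]={$,a}  FOLLOW[A]={$}  FOLLOW[B]={$}
pass 2:
  S→c B: FOLLOW(B) ⊇ FOLLOW(S) ⊇ {$,a}; new: +{a}
  S→d A: FOLLOW(A) ⊇ FOLLOW(S) ⊇ {$,a}; new: +{a}
  FOLLOW[S]={$,a}  FOLLOW[A]={$,a}  FOLLOW[B]={$,a}
pass 3: done
  FOLLOW[S]={$,a}  FOLLOW[A]={$,a}  FOLLOW[B]={$,a}

FOLLOW(S) = ["$", "a"]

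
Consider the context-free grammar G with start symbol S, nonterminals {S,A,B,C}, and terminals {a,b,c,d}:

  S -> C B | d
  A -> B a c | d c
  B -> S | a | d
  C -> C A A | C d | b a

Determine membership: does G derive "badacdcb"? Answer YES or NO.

CNF form of G:
  S -> C B | d
  A -> B X4 | T2 T1
  B -> C B | a | d
  C -> C T2 | C X5 | T3 T0
  T0 -> a
  T1 -> c
  T2 -> d
  T3 -> b
  X4 -> T0 T1
  X5 -> A A

CYK table (by increasing span):
  [0..0]={T3}  "b"  orig:{}
  [1..1]={B,T0}  "a"  orig:{B}
  [2..2]={B,S,T2}  "d"  orig:{B,S}
  [3..3]={B,T0}  "a"  orig:{B}
  [4..4]={T1}  "c"  orig:{}
  [5..5]={B,S,T2}  "d"  orig:{B,S}
  [6..6]={T1}  "c"  orig:{}
  [7..7]={T3}  "b"  orig:{}
  [0..1]={C}  "ba"
  [1..2]=∅  "ad"
  [2..3]=∅  "da"
  [3..4]={X4}  "ac"  orig:{}
  [4..5]=∅  "cd"
  [5..6]={A}  "dc"
  [6..7]=∅  "cb"
  [0..2]={B,C,S}  "bad"
  [1..3]=∅  "ada"
  [2..4]={A}  "dac"
  [3..5]=∅  "acd"
  [4..6]=∅  "cdc"
  [5..7]=∅  "dcb"
  [0..3]={B,S}  "bada"
  [1..4]=∅  "adac"
  [2..5]=∅  "dacd"
  [3..6]=∅  "acdc"
  [4..7]=∅  "cdcb"
  [0..4]={A}  "badac"
  [1..5]=∅  "adacd"
  [2..6]={X5}  "dacdc"  orig:{}
  [3..7]=∅  "acdcb"
  [0..5]=∅  "badacd"
  [1..6]=∅  "adacdc"
  [2..7]=∅  "dacdcb"
  [0..6]={C,X5}  "badacdc"  orig:{C}
  [1..7]=∅  "adacdcb"
  [0..7]=∅  "badacdcb"

S ∉ T[0,7] ⇒ NO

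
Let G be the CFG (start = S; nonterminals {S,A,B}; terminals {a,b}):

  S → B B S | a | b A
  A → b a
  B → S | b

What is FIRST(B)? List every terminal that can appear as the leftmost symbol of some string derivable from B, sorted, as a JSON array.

FIRST iteration:
pass 1:
  A via A→b a: +{b}
  B via B→b: +{b}
  S via S→B B S: +{b}
  S via S→a: +{a}
  S: {a,b}  A: {b}  B: {b}
pass 2:
  B via B→S: +{a}
  S: {a,b}  A: {b}  B: {a,b}
pass 3: — fixpoint
  S: {a,b}  A: {b}  B: {a,b}

FIRST(B) = ["a", "b"]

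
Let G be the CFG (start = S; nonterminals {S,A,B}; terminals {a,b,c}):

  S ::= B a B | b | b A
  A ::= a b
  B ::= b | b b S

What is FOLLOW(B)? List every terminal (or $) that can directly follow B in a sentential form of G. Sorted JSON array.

FIRST sets, iterate to fixpoint:
pass 1:
  A via A→a b: +{a}
  B via B→b: +{b}
  S via S→B a B: +{b}
  FIRST(S)={b}  FIRST(A)={a}  FIRST(B)={b}
pass 2: (stable)
  FIRST(S)={b}  FIRST(A)={a}  FIRST(B)={b}

Compute FOLLOW by fixpoint:
seed FOLLOW(S) with $
round 1:
  S→B a B: FOLLOW(B) ⊇ FIRST(a) = {a}; new: +{a}
  S→B a B: FOLLOW(B) ⊇ FOLLOW(S) ⊇ {$}; new: +{$}
  S→b A: FOLLOW(A) ⊇ FOLLOW(S) ⊇ {$}; new: +{$}
  FOLLOW[S]={$}  FOLLOW[A]={$}  FOLLOW[B]={$,a}
round 2:
  B→b b S: FOLLOW(S) ⊇ FOLLOW(B) ⊇ {$,a}; new: +{a}
  S→b A: FOLLOW(A) ⊇ FOLLOW(S) ⊇ {$,a}; new: +{a}
  FOLLOW[S]={$,a}  FOLLOW[A]={$,a}  FOLLOW[B]={$,a}
round 3: (stable)
  FOLLOW[S]={$,a}  FOLLOW[A]={$,a}  FOLLOW[B]={$,a}

FOLLOW(B) = ["$", "a"]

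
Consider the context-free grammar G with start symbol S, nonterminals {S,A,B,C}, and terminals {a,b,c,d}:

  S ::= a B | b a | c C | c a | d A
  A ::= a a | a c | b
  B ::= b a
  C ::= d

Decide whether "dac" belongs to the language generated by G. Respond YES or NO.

Convert to CNF:
  S -> T0 B | T1 C | T1 T0 | T2 T0 | T3 A
  A -> T0 T0 | T0 T1 | b
  B -> T2 T0
  C -> d
  T0 -> a
  T1 -> c
  T2 -> b
  T3 -> d

CYK table (by increasing span):
  T[0,0] 'd' = {C,T3}  orig:{C}
  T[1,1] 'a' = {T0}  orig:{}
  T[2,2] 'c' = {T1}  orig:{}
  T[0,1] 'da' = ∅
  T[1,2] 'ac' = {A}
  T[0,2] 'dac' = {S}

S ∈ T[0,2] ⇒ YES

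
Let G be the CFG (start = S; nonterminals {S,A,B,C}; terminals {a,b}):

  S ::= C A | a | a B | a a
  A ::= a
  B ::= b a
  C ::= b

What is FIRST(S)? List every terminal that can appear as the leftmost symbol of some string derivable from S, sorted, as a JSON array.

Compute FIRST by fixpoint:
[1]
  A via A→a: +{a}
  B via B→b a: +{b}
  C via C→b: +{b}
  S via S→C A: +{b}
  S via S→a: +{a}
  FIRST(S)={a,b}  FIRST(A)={a}  FIRST(B)={b}  FIRST(C)={b}
[2] — fixpoint
  FIRST(S)={a,b}  FIRST(A)={a}  FIRST(B)={b}  FIRST(C)={b}

FIRST(S) = ["a", "b"]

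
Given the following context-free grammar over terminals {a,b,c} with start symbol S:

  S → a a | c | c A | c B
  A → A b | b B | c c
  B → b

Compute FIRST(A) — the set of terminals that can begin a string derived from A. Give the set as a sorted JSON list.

Compute FIRST by fixpoint:
pass 1:
  A via A→b B: +{b}
  A via A→c c: +{c}
  B via B→b: +{b}
  S via S→a a: +{a}
  S via S→c: +{c}
  FIRST(S)={a,c}  FIRST(A)={b,c}  FIRST(B)={b}
pass 2: (no change)
  FIRST(S)={a,c}  FIRST(A)={b,c}  FIRST(B)={b}

FIRST(A) = ["b", "c"]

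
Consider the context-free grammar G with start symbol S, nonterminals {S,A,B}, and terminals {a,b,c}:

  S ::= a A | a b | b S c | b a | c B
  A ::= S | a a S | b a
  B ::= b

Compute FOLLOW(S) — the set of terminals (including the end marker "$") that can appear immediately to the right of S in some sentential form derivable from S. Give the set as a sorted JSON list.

FIRST iteration:
iter 1:
  A via A→a a S: +{a}
  A via A→b a: +{b}
  B via B→b: +{b}
  S via S→a A: +{a}
  S via S→b S c: +{b}
  S via S→c B: +{c}
  S: {a,b,c}  A: {a,b}  B: {b}
iter 2:
  A via A→S: +{c}
  S: {a,b,c}  A: {a,b,c}  B: {b}
iter 3: done
  S: {a,b,c}  A: {a,b,c}  B: {b}

Compute FOLLOW by fixpoint:
seed FOLLOW(S) with $
pass 1:
  S→a A: FOLLOW(A) ⊇ FOLLOW(S) ⊇ {$}; new: +{$}
  S→b S c: FOLLOW(S) ⊇ FIRST(c) = {c}; new: +{c}
  S→c B: FOLLOW(B) ⊇ FOLLOW(S) ⊇ {$,c}; new: +{$,c}
  FOLLOW(S)={$,c}  FOLLOW(A)={$}  FOLLOW(B)={$,c}
pass 2:
  S→a A: FOLLOW(A) ⊇ FOLLOW(S) ⊇ {$,c}; new: +{c}
  FOLLOW(S)={$,c}  FOLLOW(A)={$,c}  FOLLOW(B)={$,c}
pass 3: done
  FOLLOW(S)={$,c}  FOLLOW(A)={$,c}  FOLLOW(B)={$,c}

FOLLOW(S) = ["$", "c"]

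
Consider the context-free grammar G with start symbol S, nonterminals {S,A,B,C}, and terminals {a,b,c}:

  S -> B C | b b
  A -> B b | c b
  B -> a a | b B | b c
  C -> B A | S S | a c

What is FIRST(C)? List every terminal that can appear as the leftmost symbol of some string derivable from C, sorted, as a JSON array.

FIRST sets, iterate to fixpoint:
[1]
  A via A→c b: +{c}
  B via B→a a: +{a}
  B via B→b B: +{b}
  C via C→B A: +{a,b}
  S via S→B C: +{a,b}
  FIRST(S)={a,b}  FIRST(A)={c}  FIRST(B)={a,b}  FIRST(C)={a,b}
[2]
  A via A→B b: +{a,b}
  FIRST(S)={a,b}  FIRST(A)={a,b,c}  FIRST(B)={a,b}  FIRST(C)={a,b}
[3] — fixpoint
  FIRST(S)={a,b}  FIRST(A)={a,b,c}  FIRST(B)={a,b}  FIRST(C)={a,b}

FIRST(C) = ["a", "b"]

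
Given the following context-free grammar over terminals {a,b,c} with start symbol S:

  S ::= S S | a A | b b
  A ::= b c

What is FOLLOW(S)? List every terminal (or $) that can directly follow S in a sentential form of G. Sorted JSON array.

FIRST iteration:
[1]
  A via A→b c: +{b}
  S via S→a A: +{a}
  S via S→b b: +{b}
  FIRST[S]={a,b}  FIRST[A]={b}
[2] (stable)
  FIRST[S]={a,b}  FIRST[A]={b}

Compute FOLLOW by fixpoint:
seed FOLLOW(S) with $
pass 1:
  S→S S: FOLLOW(S) ⊇ FIRST(S) = {a,b}; new: +{a,b}
  S→a A: FOLLOW(A) ⊇ FOLLOW(S) ⊇ {$,a,b}; new: +{$,a,b}
  FOLLOW(S)={$,a,b}  FOLLOW(A)={$,a,b}
pass 2: done
  FOLLOW(S)={$,a,b}  FOLLOW(A)={$,a,b}

FOLLOW(S) = ["$", "a", "b"]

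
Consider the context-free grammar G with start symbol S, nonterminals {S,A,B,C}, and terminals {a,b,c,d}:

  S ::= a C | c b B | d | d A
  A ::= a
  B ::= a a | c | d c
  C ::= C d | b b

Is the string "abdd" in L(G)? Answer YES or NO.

Convert to CNF:
  S -> T0 C | T1 A | T2 X4 | d
  A -> a
  B -> T0 T0 | T1 T2 | c
  C -> C T1 | T3 T3
  T0 -> a
  T1 -> d
  T2 -> c
  T3 -> b
  X4 -> T3 B

CYK fill:
  [0..0]={A,T0}  "a"  orig:{A}
  [1..1]={T3}  "b"  orig:{}
  [2..2]={S,T1}  "d"  orig:{S}
  [3..3]={S,T1}  "d"  orig:{S}
  [0..1]=∅  "ab"
  [1..2]=∅  "bd"
  [2..3]=∅  "dd"
  [0..2]=∅  "abd"
  [1..3]=∅  "bdd"
  [0..3]=∅  "abdd"

S ∉ T[0,3] ⇒ NO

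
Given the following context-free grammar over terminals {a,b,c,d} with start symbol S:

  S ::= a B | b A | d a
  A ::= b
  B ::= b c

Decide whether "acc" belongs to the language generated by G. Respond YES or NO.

Convert to CNF:
  S -> T0 A | T2 B | T3 T2
  A -> b
  B -> T0 T1
  T0 -> b
  T1 -> c
  T2 -> a
  T3 -> d

CYK fill:
  T[0,0] 'a' = {T2}  orig:{}
  T[1,1] 'c' = {T1}  orig:{}
  T[2,2] 'c' = {T1}  orig:{}
  T[0,1] 'ac' = ∅
  T[1,2] 'cc' = ∅
  T[0,2] 'acc' = ∅

S ∉ T[0,2] ⇒ NO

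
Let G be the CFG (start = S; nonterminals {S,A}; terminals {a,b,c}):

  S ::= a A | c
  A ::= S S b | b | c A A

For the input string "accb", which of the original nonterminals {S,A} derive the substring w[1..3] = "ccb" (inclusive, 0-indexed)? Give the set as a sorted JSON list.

Convert to CNF:
  S -> T2 A | c
  A -> S X3 | T1 X4 | b
  T0 -> b
  T1 -> c
  T2 -> a
  X3 -> S T0
  X4 -> A A

Fill CYK table bottom-up — only the sub-triangle for w[1..3]:
  T[1,1] 'c' = {S,T1}  orig:{S}
  T[2,2] 'c' = {S,T1}  orig:{S}
  T[3,3] 'b' = {A,T0}  orig:{A}
  T[1,2] 'cc' = ∅
  T[2,3] 'cb' = {X3}  orig:{}
  T[1,3] 'ccb' = {A}

Original NTs in T[1,3] deriving "ccb": ["A"]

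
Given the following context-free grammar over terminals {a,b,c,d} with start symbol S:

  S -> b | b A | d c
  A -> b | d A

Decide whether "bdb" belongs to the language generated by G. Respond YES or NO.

CNF form of G:
  S -> T0 T2 | T1 A | b
  A -> T0 A | b
  T0 -> d
  T1 -> b
  T2 -> c

Fill CYK table bottom-up:
  [0..0]={A,S,T1}  "b"  orig:{A,S}
  [1..1]={T0}  "d"  orig:{}
  [2..2]={A,S,T1}  "b"  orig:{A,S}
  [0..1]=∅  "bd"
  [1..2]={A}  "db"
  [0..2]={S}  "bdb"

S ∈ T[0,2] ⇒ YES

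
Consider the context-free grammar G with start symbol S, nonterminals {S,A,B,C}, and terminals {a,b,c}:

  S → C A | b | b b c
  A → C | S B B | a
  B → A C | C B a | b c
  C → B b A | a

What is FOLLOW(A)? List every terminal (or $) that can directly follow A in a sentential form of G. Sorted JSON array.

FIRST sets, iterate to fixpoint:
pass 1:
  A via A→a: +{a}
  B via B→A C: +{a}
  B via B→b c: +{b}
  C via C→B b A: +{a,b}
  S via S→C A: +{a,b}
  S: {a,b}  A: {a}  B: {a,b}  C: {a,b}
pass 2:
  A via A→C: +{b}
  S: {a,b}  A: {a,b}  B: {a,b}  C: {a,b}
pass 3: (stable)
  S: {a,b}  A: {a,b}  B: {a,b}  C: {a,b}

Compute FOLLOW by fixpoint:
seed FOLLOW(S) with $
[1]
  A→S B B: FOLLOW(S) ⊇ FIRST(B) = {a,b}; new: +{a,b}
  A→S B B: FOLLOW(B) ⊇ FIRST(B) = {a,b}; new: +{a,b}
  B→A C: FOLLOW(A) ⊇ FIRST(C) = {a,b}; new: +{a,b}
  B→A C: FOLLOW(C) ⊇ FOLLOW(B) ⊇ {a,b}; new: +{a,b}
  S→C A: FOLLOW(A) ⊇ FOLLOW(S) ⊇ {$,a,b}; new: +{$}
  S: {$,a,b}  A: {$,a,b}  B: {a,b}  C: {a,b}
[2]
  A→C: FOLLOW(C) ⊇ FOLLOW(A) ⊇ {$,a,b}; new: +{$}
  A→S B B: FOLLOW(B) ⊇ FOLLOW(A) ⊇ {$,a,b}; new: +{$}
  S: {$,a,b}  A: {$,a,b}  B: {$,a,b}  C: {$,a,b}
[3] (no change)
  S: {$,a,b}  A: {$,a,b}  B: {$,a,b}  C: {$,a,b}

FOLLOW(A) = ["$", "a", "b"]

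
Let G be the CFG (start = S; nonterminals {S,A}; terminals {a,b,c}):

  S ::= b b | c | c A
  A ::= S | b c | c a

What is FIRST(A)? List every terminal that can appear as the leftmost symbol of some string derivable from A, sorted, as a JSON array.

Compute FIRST by fixpoint:
round 1:
  A via A→b c: +{b}
  A via A→c a: +{c}
  S via S→b b: +{b}
  S via S→c: +{c}
  FIRST[S]={b,c}  FIRST[A]={b,c}
round 2: (no change)
  FIRST[S]={b,c}  FIRST[A]={b,c}

FIRST(A) = ["b", "c"]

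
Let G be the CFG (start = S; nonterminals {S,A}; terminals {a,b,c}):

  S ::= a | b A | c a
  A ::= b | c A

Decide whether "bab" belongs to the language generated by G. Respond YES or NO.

Convert to CNF:
  S -> T0 T2 | T1 A | a
  A -> T0 A | b
  T0 -> c
  T1 -> b
  T2 -> a

CYK fill:
  T[0,0] 'b' = {A,T1}  orig:{A}
  T[1,1] 'a' = {S,T2}  orig:{S}
  T[2,2] 'b' = {A,T1}  orig:{A}
  T[0,1] 'ba' = ∅
  T[1,2] 'ab' = ∅
  T[0,2] 'bab' = ∅

S ∉ T[0,2] ⇒ NO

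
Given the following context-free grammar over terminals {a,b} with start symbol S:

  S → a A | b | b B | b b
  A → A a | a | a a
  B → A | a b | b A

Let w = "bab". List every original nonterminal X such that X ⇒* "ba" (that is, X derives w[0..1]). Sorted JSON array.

CNF form of G:
  S -> T0 A | T1 B | T1 T1 | b
  A -> A T0 | T0 T0 | a
  B -> A T0 | T0 T0 | T0 T1 | T1 A | a
  T0 -> a
  T1 -> b

CYK table (by increasing span), restricted to cells inside w[0..1]:
  [0..0]={S,T1}  "b"  orig:{S}
  [1..1]={A,B,T0}  "a"  orig:{A,B}
  [0..1]={B,S}  "ba"

Original NTs in T[0,1] deriving "ba": ["B", "S"]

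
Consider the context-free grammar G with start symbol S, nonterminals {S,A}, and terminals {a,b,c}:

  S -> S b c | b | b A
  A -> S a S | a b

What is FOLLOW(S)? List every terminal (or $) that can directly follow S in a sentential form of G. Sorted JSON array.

FIRST iteration:
pass 1:
  A via A→a b: +{a}
  S via S→b: +{b}
  FIRST(S)={b}  FIRST(A)={a}
pass 2:
  A via A→S a S: +{b}
  FIRST(S)={b}  FIRST(A)={a,b}
pass 3: (stable)
  FIRST(S)={b}  FIRST(A)={a,b}

FOLLOW iteration:
FOLLOW(S) := {$}
iter 1:
  A→S a S: FOLLOW(S) ⊇ FIRST(a) = {a}; new: +{a}
  S→S b c: FOLLOW(S) ⊇ FIRST(b) = {b}; new: +{b}
  S→b A: FOLLOW(A) ⊇ FOLLOW(S) ⊇ {$,a,b}; new: +{$,a,b}
  S: {$,a,b}  A: {$,a,b}
iter 2: — fixpoint
  S: {$,a,b}  A: {$,a,b}

FOLLOW(S) = ["$", "a", "b"]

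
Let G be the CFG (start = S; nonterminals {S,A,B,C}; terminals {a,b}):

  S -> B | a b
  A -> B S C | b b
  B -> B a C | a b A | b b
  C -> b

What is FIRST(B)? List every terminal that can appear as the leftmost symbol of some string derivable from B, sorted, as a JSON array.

FIRST sets, iterate to fixpoint:
pass 1:
  A via A→b b: +{b}
  B via B→a b A: +{a}
  B via B→b b: +{b}
  C via C→b: +{b}
  S via S→B: +{a,b}
  FIRST[S]={a,b}  FIRST[A]={b}  FIRST[B]={a,b}  FIRST[C]={b}
pass 2:
  A via A→B S C: +{a}
  FIRST[S]={a,b}  FIRST[A]={a,b}  FIRST[B]={a,b}  FIRST[C]={b}
pass 3: done
  FIRST[S]={a,b}  FIRST[A]={a,b}  FIRST[B]={a,b}  FIRST[C]={b}

FIRST(B) = ["a", "b"]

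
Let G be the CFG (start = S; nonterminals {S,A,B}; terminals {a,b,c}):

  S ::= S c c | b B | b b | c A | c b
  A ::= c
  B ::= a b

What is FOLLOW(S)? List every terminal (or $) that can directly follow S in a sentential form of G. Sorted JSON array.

FIRST sets, iterate to fixpoint:
iter 1:
  A via A→c: +{c}
  B via B→a b: +{a}
  S via S→b B: +{b}
  S via S→c A: +{c}
  FIRST[S]={b,c}  FIRST[A]={c}  FIRST[B]={a}
iter 2: (stable)
  FIRST[S]={b,c}  FIRST[A]={c}  FIRST[B]={a}

FOLLOW sets:
seed FOLLOW(S) with $
[1]
  S→S c c: FOLLOW(S) ⊇ FIRST(c) = {c}; new: +{c}
  S→b B: FOLLOW(B) ⊇ FOLLOW(S) ⊇ {$,c}; new: +{$,c}
  S→c A: FOLLOW(A) ⊇ FOLLOW(S) ⊇ {$,c}; new: +{$,c}
  S: {$,c}  A: {$,c}  B: {$,c}
[2] — fixpoint
  S: {$,c}  A: {$,c}  B: {$,c}

FOLLOW(S) = ["$", "c"]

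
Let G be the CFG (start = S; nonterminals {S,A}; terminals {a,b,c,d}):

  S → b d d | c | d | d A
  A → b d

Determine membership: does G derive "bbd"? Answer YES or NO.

Convert to CNF:
  S -> T0 X2 | T1 A | c | d
  A -> T0 T1
  T0 -> b
  T1 -> d
  X2 -> T1 T1

CYK fill:
  T[0,0] 'b' = {T0}  orig:{}
  T[1,1] 'b' = {T0}  orig:{}
  T[2,2] 'd' = {S,T1}  orig:{S}
  T[0,1] 'bb' = ∅
  T[1,2] 'bd' = {A}
  T[0,2] 'bbd' = ∅

S ∉ T[0,2] ⇒ NO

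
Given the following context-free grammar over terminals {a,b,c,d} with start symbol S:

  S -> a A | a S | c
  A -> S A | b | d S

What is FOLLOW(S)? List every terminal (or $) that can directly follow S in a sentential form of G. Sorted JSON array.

FIRST iteration:
round 1:
  A via A→b: +{b}
  A via A→d S: +{d}
  S via S→a A: +{a}
  S via S→c: +{c}
  S: {a,c}  A: {b,d}
round 2:
  A via A→S A: +{a,c}
  S: {a,c}  A: {a,b,c,d}
round 3: (stable)
  S: {a,c}  A: {a,b,c,d}

FOLLOW sets:
seed FOLLOW(S) with $
iter 1:
  A→S A: FOLLOW(S) ⊇ FIRST(A) = {a,b,c,d}; new: +{a,b,c,d}
  S→a A: FOLLOW(A) ⊇ FOLLOW(S) ⊇ {$,a,b,c,d}; new: +{$,a,b,c,d}
  FOLLOW[S]={$,a,b,c,d}  FOLLOW[A]={$,a,b,c,d}
iter 2: (stable)
  FOLLOW[S]={$,a,b,c,d}  FOLLOW[A]={$,a,b,c,d}

FOLLOW(S) = ["$", "a", "b", "c", "d"]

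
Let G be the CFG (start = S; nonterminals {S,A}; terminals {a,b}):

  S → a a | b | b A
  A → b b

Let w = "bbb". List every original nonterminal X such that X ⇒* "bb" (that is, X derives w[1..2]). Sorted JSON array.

CNF form of G:
  S -> T0 A | T1 T1 | b
  A -> T0 T0
  T0 -> b
  T1 -> a

CYK table (by increasing span) (cells [i..j] with 1 ≤ i ≤ j ≤ 2 only):
  [1..1]={S,T0}  "b"  orig:{S}
  [2..2]={S,T0}  "b"  orig:{S}
  [1..2]={A}  "bb"

Original NTs in T[1,2] deriving "bb": ["A"]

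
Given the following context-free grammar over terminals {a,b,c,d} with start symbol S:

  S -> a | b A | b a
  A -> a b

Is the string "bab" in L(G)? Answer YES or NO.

Convert to CNF:
  S -> T1 A | T1 T0 | a
  A -> T0 T1
  T0 -> a
  T1 -> b

CYK fill:
  [0..0]={T1}  "b"  orig:{}
  [1..1]={S,T0}  "a"  orig:{S}
  [2..2]={T1}  "b"  orig:{}
  [0..1]={S}  "ba"
  [1..2]={A}  "ab"
  [0..2]={S}  "bab"

S ∈ T[0,2] ⇒ YES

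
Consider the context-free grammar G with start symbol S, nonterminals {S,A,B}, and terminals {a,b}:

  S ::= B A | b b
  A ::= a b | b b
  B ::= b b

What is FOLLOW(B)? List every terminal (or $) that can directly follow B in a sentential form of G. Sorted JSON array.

FIRST sets, iterate to fixpoint:
round 1:
  A via A→a b: +{a}
  A via A→b b: +{b}
  B via B→b b: +{b}
  S via S→B A: +{b}
  S: {b}  A: {a,b}  B: {b}
round 2: — fixpoint
  S: {b}  A: {a,b}  B: {b}

Compute FOLLOW by fixpoint:
FOLLOW(S) := {$}
round 1:
  S→B A: FOLLOW(B) ⊇ FIRST(A) = {a,b}; new: +{a,b}
  S→B A: FOLLOW(A) ⊇ FOLLOW(S) ⊇ {$}; new: +{$}
  FOLLOW(S)={$}  FOLLOW(A)={$}  FOLLOW(B)={a,b}
round 2: (no change)
  FOLLOW(S)={$}  FOLLOW(A)={$}  FOLLOW(B)={a,b}

FOLLOW(B) = ["a", "b"]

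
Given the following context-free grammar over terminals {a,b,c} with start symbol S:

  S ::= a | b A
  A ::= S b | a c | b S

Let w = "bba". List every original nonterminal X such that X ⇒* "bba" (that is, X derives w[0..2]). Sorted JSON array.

Convert to CNF:
  S -> T0 A | a
  A -> S T0 | T0 S | T1 T2
  T0 -> b
  T1 -> a
  T2 -> c

CYK table (by increasing span) (cells [i..j] with 0 ≤ i ≤ j ≤ 2 only):
  [0..0]={T0}  "b"  orig:{}
  [1..1]={T0}  "b"  orig:{}
  [2..2]={S,T1}  "a"  orig:{S}
  [0..1]=∅  "bb"
  [1..2]={A}  "ba"
  [0..2]={S}  "bba"

Original NTs in T[0,2] deriving "bba": ["S"]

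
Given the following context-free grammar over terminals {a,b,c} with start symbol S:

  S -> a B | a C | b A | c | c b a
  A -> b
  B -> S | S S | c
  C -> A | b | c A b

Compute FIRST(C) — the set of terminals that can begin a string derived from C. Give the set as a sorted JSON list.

FIRST sets, iterate to fixpoint:
pass 1:
  A via A→b: +{b}
  B via B→c: +{c}
  C via C→A: +{b}
  C via C→c A b: +{c}
  S via S→a B: +{a}
  S via S→b A: +{b}
  S via S→c: +{c}
  FIRST[S]={a,b,c}  FIRST[A]={b}  FIRST[B]={c}  FIRST[C]={b,c}
pass 2:
  B via B→S: +{a,b}
  FIRST[S]={a,b,c}  FIRST[A]={b}  FIRST[B]={a,b,c}  FIRST[C]={b,c}
pass 3: (stable)
  FIRST[S]={a,b,c}  FIRST[A]={b}  FIRST[B]={a,b,c}  FIRST[C]={b,c}

FIRST(C) = ["b", "c"]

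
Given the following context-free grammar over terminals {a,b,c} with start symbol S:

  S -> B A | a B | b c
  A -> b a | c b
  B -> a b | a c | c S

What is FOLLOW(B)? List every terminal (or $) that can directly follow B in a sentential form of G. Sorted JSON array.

Compute FIRST by fixpoint:
[1]
  A via A→b a: +{b}
  A via A→c b: +{c}
  B via B→a b: +{a}
  B via B→c S: +{c}
  S via S→B A: +{a,c}
  S via S→b c: +{b}
  FIRST[S]={a,b,c}  FIRST[A]={b,c}  FIRST[B]={a,c}
[2] — fixpoint
  FIRST[S]={a,b,c}  FIRST[A]={b,c}  FIRST[B]={a,c}

Compute FOLLOW by fixpoint:
seed FOLLOW(S) with $
pass 1:
  S→B A: FOLLOW(B) ⊇ FIRST(A) = {b,c}; new: +{b,c}
  S→B A: FOLLOW(A) ⊇ FOLLOW(S) ⊇ {$}; new: +{$}
  S→a B: FOLLOW(B) ⊇ FOLLOW(S) ⊇ {$}; new: +{$}
  S: {$}  A: {$}  B: {$,b,c}
pass 2:
  B→c S: FOLLOW(S) ⊇ FOLLOW(B) ⊇ {$,b,c}; new: +{b,c}
  S→B A: FOLLOW(A) ⊇ FOLLOW(S) ⊇ {$,b,c}; new: +{b,c}
  S: {$,b,c}  A: {$,b,c}  B: {$,b,c}
pass 3: done
  S: {$,b,c}  A: {$,b,c}  B: {$,b,c}

FOLLOW(B) = ["$", "b", "c"]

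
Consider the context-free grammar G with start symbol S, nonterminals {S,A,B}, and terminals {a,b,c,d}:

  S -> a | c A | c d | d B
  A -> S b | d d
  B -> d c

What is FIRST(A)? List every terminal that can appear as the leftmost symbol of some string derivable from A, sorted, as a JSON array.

FIRST sets, iterate to fixpoint:
pass 1:
  A via A→d d: +{d}
  B via B→d c: +{d}
  S via S→a: +{a}
  S via S→c A: +{c}
  S via S→d B: +{d}
  FIRST(S)={a,c,d}  FIRST(A)={d}  FIRST(B)={d}
pass 2:
  A via A→S b: +{a,c}
  FIRST(S)={a,c,d}  FIRST(A)={a,c,d}  FIRST(B)={d}
pass 3: done
  FIRST(S)={a,c,d}  FIRST(A)={a,c,d}  FIRST(B)={d}

FIRST(A) = ["a", "c", "d"]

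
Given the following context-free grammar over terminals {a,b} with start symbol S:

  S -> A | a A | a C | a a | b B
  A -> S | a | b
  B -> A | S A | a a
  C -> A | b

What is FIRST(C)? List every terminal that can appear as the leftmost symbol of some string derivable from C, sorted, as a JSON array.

Compute FIRST by fixpoint:
iter 1:
  A via A→a: +{a}
  A via A→b: +{b}
  B via B→A: +{a,b}
  C via C→A: +{a,b}
  S via S→A: +{a,b}
  FIRST(S)={a,b}  FIRST(A)={a,b}  FIRST(B)={a,b}  FIRST(C)={a,b}
iter 2: done
  FIRST(S)={a,b}  FIRST(A)={a,b}  FIRST(B)={a,b}  FIRST(C)={a,b}

FIRST(C) = ["a", "b"]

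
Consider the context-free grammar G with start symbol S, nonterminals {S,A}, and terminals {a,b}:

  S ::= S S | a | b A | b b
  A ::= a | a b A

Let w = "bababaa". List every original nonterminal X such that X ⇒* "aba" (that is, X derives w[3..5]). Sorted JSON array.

CNF form of G:
  S -> S S | T1 A | T1 T1 | a
  A -> T0 X2 | a
  T0 -> a
  T1 -> b
  X2 -> T1 A

Fill CYK table bottom-up (cells [i..j] with 3 ≤ i ≤ j ≤ 5 only):
  [3..3]={A,S,T0}  "a"  orig:{A,S}
  [4..4]={T1}  "b"  orig:{}
  [5..5]={A,S,T0}  "a"  orig:{A,S}
  [3..4]=∅  "ab"
  [4..5]={S,X2}  "ba"  orig:{S}
  [3..5]={A,S}  "aba"

Original NTs in T[3,5] deriving "aba": ["A", "S"]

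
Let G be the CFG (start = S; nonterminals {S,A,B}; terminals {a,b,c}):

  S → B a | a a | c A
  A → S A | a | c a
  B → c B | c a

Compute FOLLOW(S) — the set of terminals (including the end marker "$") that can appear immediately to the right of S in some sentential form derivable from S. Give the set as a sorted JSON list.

FIRST sets, iterate to fixpoint:
round 1:
  A via A→a: +{a}
  A via A→c a: +{c}
  B via B→c B: +{c}
  S via S→B a: +{c}
  S via S→a a: +{a}
  FIRST[S]={a,c}  FIRST[A]={a,c}  FIRST[B]={c}
round 2: (no change)
  FIRST[S]={a,c}  FIRST[A]={a,c}  FIRST[B]={c}

FOLLOW sets:
initialize: $ ∈ FOLLOW(S)
iter 1:
  A→S A: FOLLOW(S) ⊇ FIRST(A) = {a,c}; new: +{a,c}
  S→B a: FOLLOW(B) ⊇ FIRST(a) = {a}; new: +{a}
  S→c A: FOLLOW(A) ⊇ FOLLOW(S) ⊇ {$,a,c}; new: +{$,a,c}
  FOLLOW[S]={$,a,c}  FOLLOW[A]={$,a,c}  FOLLOW[B]={a}
iter 2: (stable)
  FOLLOW[S]={$,a,c}  FOLLOW[A]={$,a,c}  FOLLOW[B]={a}

FOLLOW(S) = ["$", "a", "c"]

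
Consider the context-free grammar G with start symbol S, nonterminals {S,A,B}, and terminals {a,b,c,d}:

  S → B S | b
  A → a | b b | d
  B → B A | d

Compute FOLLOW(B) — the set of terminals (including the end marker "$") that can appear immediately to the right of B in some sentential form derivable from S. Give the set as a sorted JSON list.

Compute FIRST by fixpoint:
pass 1:
  A via A→a: +{a}
  A via A→b b: +{b}
  A via A→d: +{d}
  B via B→d: +{d}
  S via S→B S: +{d}
  S via S→b: +{b}
  S: {b,d}  A: {a,b,d}  B: {d}
pass 2: (no change)
  S: {b,d}  A: {a,b,d}  B: {d}

Compute FOLLOW by fixpoint:
FOLLOW(S) := {$}
[1]
  B→B A: FOLLOW(B) ⊇ FIRST(A) = {a,b,d}; new: +{a,b,d}
  B→B A: FOLLOW(A) ⊇ FOLLOW(B) ⊇ {a,b,d}; new: +{a,b,d}
  FOLLOW[S]={$}  FOLLOW[A]={a,b,d}  FOLLOW[B]={a,b,d}
[2] — fixpoint
  FOLLOW[S]={$}  FOLLOW[A]={a,b,d}  FOLLOW[B]={a,b,d}

FOLLOW(B) = ["a", "b", "d"]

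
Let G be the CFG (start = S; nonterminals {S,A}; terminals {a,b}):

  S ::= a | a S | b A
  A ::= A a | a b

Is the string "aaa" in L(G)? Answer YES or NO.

CNF form of G:
  S -> T0 S | T1 A | a
  A -> A T0 | T0 T1
  T0 -> a
  T1 -> b

CYK fill:
  [0..0]={S,T0}  "a"  orig:{S}
  [1..1]={S,T0}  "a"  orig:{S}
  [2..2]={S,T0}  "a"  orig:{S}
  [0..1]={S}  "aa"
  [1..2]={S}  "aa"
  [0..2]={S}  "aaa"

S ∈ T[0,2] ⇒ YES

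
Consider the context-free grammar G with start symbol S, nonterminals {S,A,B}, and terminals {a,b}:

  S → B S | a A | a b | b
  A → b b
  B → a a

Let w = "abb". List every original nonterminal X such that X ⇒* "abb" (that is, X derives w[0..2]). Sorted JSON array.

Convert to CNF:
  S -> B S | T1 A | T1 T0 | b
  A -> T0 T0
  B -> T1 T1
  T0 -> b
  T1 -> a

Fill CYK table bottom-up — only the sub-triangle for w[0..2]:
  T[0,0] 'a' = {T1}  orig:{}
  T[1,1] 'b' = {S,T0}  orig:{S}
  T[2,2] 'b' = {S,T0}  orig:{S}
  T[0,1] 'ab' = {S}
  T[1,2] 'bb' = {A}
  T[0,2] 'abb' = {S}

Original NTs in T[0,2] deriving "abb": ["S"]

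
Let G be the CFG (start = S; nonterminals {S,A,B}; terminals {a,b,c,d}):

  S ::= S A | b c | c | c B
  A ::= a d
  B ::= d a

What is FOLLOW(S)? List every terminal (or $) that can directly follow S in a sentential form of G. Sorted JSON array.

FIRST sets, iterate to fixpoint:
iter 1:
  A via A→a d: +{a}
  B via B→d a: +{d}
  S via S→b c: +{b}
  S via S→c: +{c}
  FIRST[S]={b,c}  FIRST[A]={a}  FIRST[B]={d}
iter 2: done
  FIRST[S]={b,c}  FIRST[A]={a}  FIRST[B]={d}

Compute FOLLOW by fixpoint:
initialize: $ ∈ FOLLOW(S)
pass 1:
  S→S A: FOLLOW(S) ⊇ FIRST(A) = {a}; new: +{a}
  S→S A: FOLLOW(A) ⊇ FOLLOW(S) ⊇ {$,a}; new: +{$,a}
  S→c B: FOLLOW(B) ⊇ FOLLOW(S) ⊇ {$,a}; new: +{$,a}
  FOLLOW[S]={$,a}  FOLLOW[A]={$,a}  FOLLOW[B]={$,a}
pass 2: (no change)
  FOLLOW[S]={$,a}  FOLLOW[A]={$,a}  FOLLOW[B]={$,a}

FOLLOW(S) = ["$", "a"]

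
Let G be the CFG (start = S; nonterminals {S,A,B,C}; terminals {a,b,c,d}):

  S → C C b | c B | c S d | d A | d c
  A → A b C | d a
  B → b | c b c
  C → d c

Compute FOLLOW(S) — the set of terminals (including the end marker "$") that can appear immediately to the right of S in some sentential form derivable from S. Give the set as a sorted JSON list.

Compute FIRST by fixpoint:
round 1:
  A via A→d a: +{d}
  B via B→b: +{b}
  B via B→c b c: +{c}
  C via C→d c: +{d}
  S via S→C C b: +{d}
  S via S→c B: +{c}
  S: {c,d}  A: {d}  B: {b,c}  C: {d}
round 2: done
  S: {c,d}  A: {d}  B: {b,c}  C: {d}

Compute FOLLOW by fixpoint:
initialize: $ ∈ FOLLOW(S)
[1]
  A→A b C: FOLLOW(A) ⊇ FIRST(b) = {b}; new: +{b}
  A→A b C: FOLLOW(C) ⊇ FOLLOW(A) ⊇ {b}; new: +{b}
  S→C C b: FOLLOW(C) ⊇ FIRST(C) = {d}; new: +{d}
  S→c B: FOLLOW(B) ⊇ FOLLOW(S) ⊇ {$}; new: +{$}
  S→c S d: FOLLOW(S) ⊇ FIRST(d) = {d}; new: +{d}
  S→d A: FOLLOW(A) ⊇ FOLLOW(S) ⊇ {$,d}; new: +{$,d}
  FOLLOW[S]={$,d}  FOLLOW[A]={$,b,d}  FOLLOW[B]={$}  FOLLOW[C]={b,d}
[2]
  A→A b C: FOLLOW(C) ⊇ FOLLOW(A) ⊇ {$,b,d}; new: +{$}
  S→c B: FOLLOW(B) ⊇ FOLLOW(S) ⊇ {$,d}; new: +{d}
  FOLLOW[S]={$,d}  FOLLOW[A]={$,b,d}  FOLLOW[B]={$,d}  FOLLOW[C]={$,b,d}
[3] done
  FOLLOW[S]={$,d}  FOLLOW[A]={$,b,d}  FOLLOW[B]={$,d}  FOLLOW[C]={$,b,d}

FOLLOW(S) = ["$", "d"]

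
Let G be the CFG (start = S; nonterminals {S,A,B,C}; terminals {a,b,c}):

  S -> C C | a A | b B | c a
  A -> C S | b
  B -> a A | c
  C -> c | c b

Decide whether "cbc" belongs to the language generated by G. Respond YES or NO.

CNF form of G:
  S -> C C | T0 A | T1 T0 | T2 B
  A -> C S | b
  B -> T0 A | c
  C -> T1 T2 | c
  T0 -> a
  T1 -> c
  T2 -> b

Fill CYK table bottom-up:
  cell(0,0) c: {B,C,T1}  orig:{B,C}
  cell(1,1) b: {A,T2}  orig:{A}
  cell(2,2) c: {B,C,T1}  orig:{B,C}
  cell(0,1) cb: {C}
  cell(1,2) bc: {S}
  cell(0,2) cbc: {A,S}

S ∈ T[0,2] ⇒ YES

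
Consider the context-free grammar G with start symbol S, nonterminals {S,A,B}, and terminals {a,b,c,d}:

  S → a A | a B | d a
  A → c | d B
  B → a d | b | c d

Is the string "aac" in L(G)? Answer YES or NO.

CNF form of G:
  S -> T0 T1 | T1 A | T1 B
  A -> T0 B | c
  B -> T1 T0 | T2 T0 | b
  T0 -> d
  T1 -> a
  T2 -> c

Fill CYK table bottom-up:
  [0..0]={T1}  "a"  orig:{}
  [1..1]={T1}  "a"  orig:{}
  [2..2]={A,T2}  "c"  orig:{A}
  [0..1]=∅  "aa"
  [1..2]={S}  "ac"
  [0..2]=∅  "aac"

S ∉ T[0,2] ⇒ NO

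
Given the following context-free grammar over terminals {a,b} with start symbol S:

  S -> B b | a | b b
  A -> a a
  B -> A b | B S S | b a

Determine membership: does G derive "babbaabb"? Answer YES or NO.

Convert to CNF:
  S -> B T1 | T1 T1 | a
  A -> T0 T0
  B -> A T1 | B X2 | T1 T0
  T0 -> a
  T1 -> b
  X2 -> S S

Fill CYK table bottom-up:
  [0..0]={T1}  "b"  orig:{}
  [1..1]={S,T0}  "a"  orig:{S}
  [2..2]={T1}  "b"  orig:{}
  [3..3]={T1}  "b"  orig:{}
  [4..4]={S,T0}  "a"  orig:{S}
  [5..5]={S,T0}  "a"  orig:{S}
  [6..6]={T1}  "b"  orig:{}
  [7..7]={T1}  "b"  orig:{}
  [0..1]={B}  "ba"
  [1..2]=∅  "ab"
  [2..3]={S}  "bb"
  [3..4]={B}  "ba"
  [4..5]={A,X2}  "aa"  orig:{A}
  [5..6]=∅  "ab"
  [6..7]={S}  "bb"
  [0..2]={S}  "bab"
  [1..3]={X2}  "abb"  orig:{}
  [2..4]={X2}  "bba"  orig:{}
  [3..5]=∅  "baa"
  [4..6]={B}  "aab"
  [5..7]={X2}  "abb"  orig:{}
  [0..3]=∅  "babb"
  [1..4]=∅  "abba"
  [2..5]=∅  "bbaa"
  [3..6]=∅  "baab"
  [4..7]={S}  "aabb"
  [0..4]={B}  "babba"
  [1..5]=∅  "abbaa"
  [2..6]=∅  "bbaab"
  [3..7]={B}  "baabb"
  [0..5]=∅  "babbaa"
  [1..6]=∅  "abbaab"
  [2..7]={X2}  "bbaabb"  orig:{}
  [0..6]=∅  "babbaab"
  [1..7]=∅  "abbaabb"
  [0..7]={B}  "babbaabb"

S ∉ T[0,7] ⇒ NO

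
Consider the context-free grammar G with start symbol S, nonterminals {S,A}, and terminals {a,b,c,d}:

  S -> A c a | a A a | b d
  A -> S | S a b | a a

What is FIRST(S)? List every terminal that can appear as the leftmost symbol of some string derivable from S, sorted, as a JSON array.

FIRST sets, iterate to fixpoint:
round 1:
  A via A→a a: +{a}
  S via S→A c a: +{a}
  S via S→b d: +{b}
  S: {a,b}  A: {a}
round 2:
  A via A→S: +{b}
  S: {a,b}  A: {a,b}
round 3: (stable)
  S: {a,b}  A: {a,b}

FIRST(S) = ["a", "b"]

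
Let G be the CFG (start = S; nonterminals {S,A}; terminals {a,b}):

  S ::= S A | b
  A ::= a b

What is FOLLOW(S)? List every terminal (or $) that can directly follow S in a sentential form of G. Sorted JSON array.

Compute FIRST by fixpoint:
iter 1:
  A via A→a b: +{a}
  S via S→b: +{b}
  FIRST(S)={b}  FIRST(A)={a}
iter 2: — fixpoint
  FIRST(S)={b}  FIRST(A)={a}

Compute FOLLOW by fixpoint:
seed FOLLOW(S) with $
[1]
  S→S A: FOLLOW(S) ⊇ FIRST(A) = {a}; new: +{a}
  S→S A: FOLLOW(A) ⊇ FOLLOW(S) ⊇ {$,a}; new: +{$,a}
  FOLLOW(S)={$,a}  FOLLOW(A)={$,a}
[2] done
  FOLLOW(S)={$,a}  FOLLOW(A)={$,a}

FOLLOW(S) = ["$", "a"]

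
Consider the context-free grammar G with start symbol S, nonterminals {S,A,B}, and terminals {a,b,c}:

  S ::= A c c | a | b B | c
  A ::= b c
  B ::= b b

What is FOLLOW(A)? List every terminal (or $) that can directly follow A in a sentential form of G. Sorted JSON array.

FIRST iteration:
iter 1:
  A via A→b c: +{b}
  B via B→b b: +{b}
  S via S→A c c: +{b}
  S via S→a: +{a}
  S via S→c: +{c}
  FIRST(S)={a,b,c}  FIRST(A)={b}  FIRST(B)={b}
iter 2: (no change)
  FIRST(S)={a,b,c}  FIRST(A)={b}  FIRST(B)={b}

FOLLOW iteration:
initialize: $ ∈ FOLLOW(S)
[1]
  S→A c c: FOLLOW(A) ⊇ FIRST(c) = {c}; new: +{c}
  S→b B: FOLLOW(B) ⊇ FOLLOW(S) ⊇ {$}; new: +{$}
  S: {$}  A: {c}  B: {$}
[2] done
  S: {$}  A: {c}  B: {$}

FOLLOW(A) = ["c"]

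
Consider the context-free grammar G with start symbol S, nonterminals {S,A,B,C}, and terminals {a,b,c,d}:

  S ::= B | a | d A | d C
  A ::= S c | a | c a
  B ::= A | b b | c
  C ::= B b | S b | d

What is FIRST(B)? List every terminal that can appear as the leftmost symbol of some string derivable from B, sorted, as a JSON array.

Compute FIRST by fixpoint:
round 1:
  A via A→a: +{a}
  A via A→c a: +{c}
  B via B→A: +{a,c}
  B via B→b b: +{b}
  C via C→B b: +{a,b,c}
  C via C→d: +{d}
  S via S→B: +{a,b,c}
  S via S→d A: +{d}
  FIRST[S]={a,b,c,d}  FIRST[A]={a,c}  FIRST[B]={a,b,c}  FIRST[C]={a,b,c,d}
round 2:
  A via A→S c: +{b,d}
  B via B→A: +{d}
  FIRST[S]={a,b,c,d}  FIRST[A]={a,b,c,d}  FIRST[B]={a,b,c,d}  FIRST[C]={a,b,c,d}
round 3: (no change)
  FIRST[S]={a,b,c,d}  FIRST[A]={a,b,c,d}  FIRST[B]={a,b,c,d}  FIRST[C]={a,b,c,d}

FIRST(B) = ["a", "b", "c", "d"]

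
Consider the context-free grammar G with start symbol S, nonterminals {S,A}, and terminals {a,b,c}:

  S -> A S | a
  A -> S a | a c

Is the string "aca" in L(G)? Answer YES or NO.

Convert to CNF:
  S -> A S | a
  A -> S T0 | T0 T1
  T0 -> a
  T1 -> c

Fill CYK table bottom-up:
  T[0,0] 'a' = {S,T0}  orig:{S}
  T[1,1] 'c' = {T1}  orig:{}
  T[2,2] 'a' = {S,T0}  orig:{S}
  T[0,1] 'ac' = {A}
  T[1,2] 'ca' = ∅
  T[0,2] 'aca' = {S}

S ∈ T[0,2] ⇒ YES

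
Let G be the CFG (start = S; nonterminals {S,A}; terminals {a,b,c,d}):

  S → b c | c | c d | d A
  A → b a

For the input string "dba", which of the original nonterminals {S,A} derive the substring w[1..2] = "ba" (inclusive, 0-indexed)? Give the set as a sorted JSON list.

CNF form of G:
  S -> T0 T2 | T2 T3 | T3 A | c
  A -> T0 T1
  T0 -> b
  T1 -> a
  T2 -> c
  T3 -> d

Fill CYK table bottom-up — only the sub-triangle for w[1..2]:
  T[1,1] 'b' = {T0}  orig:{}
  T[2,2] 'a' = {T1}  orig:{}
  T[1,2] 'ba' = {A}

Original NTs in T[1,2] deriving "ba": ["A"]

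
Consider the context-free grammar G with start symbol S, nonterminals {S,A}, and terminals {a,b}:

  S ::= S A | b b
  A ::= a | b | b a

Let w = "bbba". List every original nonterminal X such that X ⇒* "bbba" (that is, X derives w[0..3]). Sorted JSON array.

Convert to CNF:
  S -> S A | T0 T0
  A -> T0 T1 | a | b
  T0 -> b
  T1 -> a

Fill CYK table bottom-up, restricted to cells inside w[0..3]:
  T[0,0] 'b' = {A,T0}  orig:{A}
  T[1,1] 'b' = {A,T0}  orig:{A}
  T[2,2] 'b' = {A,T0}  orig:{A}
  T[3,3] 'a' = {A,T1}  orig:{A}
  T[0,1] 'bb' = {S}
  T[1,2] 'bb' = {S}
  T[2,3] 'ba' = {A}
  T[0,2] 'bbb' = {S}
  T[1,3] 'bba' = {S}
  T[0,3] 'bbba' = {S}

Original NTs in T[0,3] deriving "bbba": ["S"]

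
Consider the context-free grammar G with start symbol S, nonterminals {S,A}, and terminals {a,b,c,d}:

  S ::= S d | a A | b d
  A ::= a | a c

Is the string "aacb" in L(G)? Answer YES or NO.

CNF form of G:
  S -> S T2 | T0 A | T3 T2
  A -> T0 T1 | a
  T0 -> a
  T1 -> c
  T2 -> d
  T3 -> b

CYK table (by increasing span):
  [0..0]={A,T0}  "a"  orig:{A}
  [1..1]={A,T0}  "a"  orig:{A}
  [2..2]={T1}  "c"  orig:{}
  [3..3]={T3}  "b"  orig:{}
  [0..1]={S}  "aa"
  [1..2]={A}  "ac"
  [2..3]=∅  "cb"
  [0..2]={S}  "aac"
  [1..3]=∅  "acb"
  [0..3]=∅  "aacb"

S ∉ T[0,3] ⇒ NO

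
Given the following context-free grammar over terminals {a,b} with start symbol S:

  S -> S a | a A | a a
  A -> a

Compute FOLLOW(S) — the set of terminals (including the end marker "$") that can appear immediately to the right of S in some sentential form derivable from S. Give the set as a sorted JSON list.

FIRST sets, iterate to fixpoint:
[1]
  A via A→a: +{a}
  S via S→a A: +{a}
  S: {a}  A: {a}
[2] — fixpoint
  S: {a}  A: {a}

Compute FOLLOW by fixpoint:
FOLLOW(S) := {$}
iter 1:
  S→S a: FOLLOW(S) ⊇ FIRST(a) = {a}; new: +{a}
  S→a A: FOLLOW(A) ⊇ FOLLOW(S) ⊇ {$,a}; new: +{$,a}
  FOLLOW(S)={$,a}  FOLLOW(A)={$,a}
iter 2: — fixpoint
  FOLLOW(S)={$,a}  FOLLOW(A)={$,a}

FOLLOW(S) = ["$", "a"]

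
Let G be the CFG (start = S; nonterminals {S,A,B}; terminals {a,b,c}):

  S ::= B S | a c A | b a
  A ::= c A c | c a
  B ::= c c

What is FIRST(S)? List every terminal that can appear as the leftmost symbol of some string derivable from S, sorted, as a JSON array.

Compute FIRST by fixpoint:
pass 1:
  A via A→c A c: +{c}
  B via B→c c: +{c}
  S via S→B S: +{c}
  S via S→a c A: +{a}
  S via S→b a: +{b}
  S: {a,b,c}  A: {c}  B: {c}
pass 2: (stable)
  S: {a,b,c}  A: {c}  B: {c}

FIRST(S) = ["a", "b", "c"]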